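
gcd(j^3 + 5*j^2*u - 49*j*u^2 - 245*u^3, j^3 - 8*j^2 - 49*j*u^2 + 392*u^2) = -j^2 + 49*u^2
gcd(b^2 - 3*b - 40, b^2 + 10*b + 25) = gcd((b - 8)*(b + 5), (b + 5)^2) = b + 5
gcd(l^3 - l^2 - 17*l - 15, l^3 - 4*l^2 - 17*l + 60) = l - 5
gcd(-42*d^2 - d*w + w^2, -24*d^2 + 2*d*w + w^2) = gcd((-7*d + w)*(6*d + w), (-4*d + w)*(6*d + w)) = 6*d + w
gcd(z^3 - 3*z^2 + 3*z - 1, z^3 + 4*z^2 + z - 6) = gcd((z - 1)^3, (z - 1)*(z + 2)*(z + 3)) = z - 1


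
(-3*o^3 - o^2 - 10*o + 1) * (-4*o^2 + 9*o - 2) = 12*o^5 - 23*o^4 + 37*o^3 - 92*o^2 + 29*o - 2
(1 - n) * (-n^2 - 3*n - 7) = n^3 + 2*n^2 + 4*n - 7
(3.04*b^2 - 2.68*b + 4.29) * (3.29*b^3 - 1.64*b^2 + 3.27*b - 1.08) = 10.0016*b^5 - 13.8028*b^4 + 28.4501*b^3 - 19.0824*b^2 + 16.9227*b - 4.6332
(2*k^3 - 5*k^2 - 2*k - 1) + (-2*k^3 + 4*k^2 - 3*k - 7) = -k^2 - 5*k - 8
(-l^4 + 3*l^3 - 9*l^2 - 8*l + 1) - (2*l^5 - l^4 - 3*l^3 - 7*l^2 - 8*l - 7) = -2*l^5 + 6*l^3 - 2*l^2 + 8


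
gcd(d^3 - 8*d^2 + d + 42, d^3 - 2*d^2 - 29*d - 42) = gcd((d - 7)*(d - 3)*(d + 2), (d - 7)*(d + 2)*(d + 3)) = d^2 - 5*d - 14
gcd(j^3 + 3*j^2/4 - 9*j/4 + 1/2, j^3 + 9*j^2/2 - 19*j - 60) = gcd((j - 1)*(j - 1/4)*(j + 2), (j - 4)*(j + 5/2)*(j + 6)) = 1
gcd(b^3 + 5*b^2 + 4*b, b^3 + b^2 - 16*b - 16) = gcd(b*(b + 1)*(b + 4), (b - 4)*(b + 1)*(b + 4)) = b^2 + 5*b + 4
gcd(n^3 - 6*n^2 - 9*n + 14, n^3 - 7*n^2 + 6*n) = n - 1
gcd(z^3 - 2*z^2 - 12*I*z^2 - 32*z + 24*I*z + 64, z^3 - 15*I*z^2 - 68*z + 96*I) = z^2 - 12*I*z - 32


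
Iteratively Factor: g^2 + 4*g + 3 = (g + 3)*(g + 1)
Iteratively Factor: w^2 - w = (w)*(w - 1)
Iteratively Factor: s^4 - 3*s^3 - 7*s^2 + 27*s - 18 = (s + 3)*(s^3 - 6*s^2 + 11*s - 6) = (s - 2)*(s + 3)*(s^2 - 4*s + 3) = (s - 2)*(s - 1)*(s + 3)*(s - 3)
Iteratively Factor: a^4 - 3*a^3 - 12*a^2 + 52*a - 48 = (a - 2)*(a^3 - a^2 - 14*a + 24) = (a - 2)*(a + 4)*(a^2 - 5*a + 6) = (a - 2)^2*(a + 4)*(a - 3)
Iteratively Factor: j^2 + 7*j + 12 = (j + 3)*(j + 4)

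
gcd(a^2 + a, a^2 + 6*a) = a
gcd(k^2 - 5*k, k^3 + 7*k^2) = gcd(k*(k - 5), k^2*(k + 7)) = k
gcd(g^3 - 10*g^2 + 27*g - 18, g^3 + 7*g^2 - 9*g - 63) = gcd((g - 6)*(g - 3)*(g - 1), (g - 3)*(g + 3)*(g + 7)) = g - 3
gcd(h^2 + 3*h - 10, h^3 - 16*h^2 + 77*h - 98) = h - 2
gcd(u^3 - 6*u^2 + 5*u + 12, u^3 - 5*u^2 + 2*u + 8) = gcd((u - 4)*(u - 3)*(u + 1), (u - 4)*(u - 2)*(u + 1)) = u^2 - 3*u - 4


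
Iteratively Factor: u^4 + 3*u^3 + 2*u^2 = (u)*(u^3 + 3*u^2 + 2*u) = u*(u + 2)*(u^2 + u) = u*(u + 1)*(u + 2)*(u)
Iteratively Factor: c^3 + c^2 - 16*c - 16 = (c + 1)*(c^2 - 16) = (c + 1)*(c + 4)*(c - 4)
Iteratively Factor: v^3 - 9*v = (v + 3)*(v^2 - 3*v) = v*(v + 3)*(v - 3)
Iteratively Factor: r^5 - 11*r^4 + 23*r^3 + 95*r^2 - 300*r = (r + 3)*(r^4 - 14*r^3 + 65*r^2 - 100*r) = (r - 5)*(r + 3)*(r^3 - 9*r^2 + 20*r) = (r - 5)^2*(r + 3)*(r^2 - 4*r) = r*(r - 5)^2*(r + 3)*(r - 4)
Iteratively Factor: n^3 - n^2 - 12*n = (n - 4)*(n^2 + 3*n) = n*(n - 4)*(n + 3)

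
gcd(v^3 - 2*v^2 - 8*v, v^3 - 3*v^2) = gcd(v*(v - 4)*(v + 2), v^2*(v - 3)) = v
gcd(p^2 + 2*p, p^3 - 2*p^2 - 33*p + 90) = 1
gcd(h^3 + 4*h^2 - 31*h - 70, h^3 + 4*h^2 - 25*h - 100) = h - 5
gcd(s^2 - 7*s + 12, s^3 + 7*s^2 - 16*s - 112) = s - 4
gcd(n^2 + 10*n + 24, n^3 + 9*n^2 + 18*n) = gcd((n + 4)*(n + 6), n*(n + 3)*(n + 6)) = n + 6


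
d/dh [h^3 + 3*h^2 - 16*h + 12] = 3*h^2 + 6*h - 16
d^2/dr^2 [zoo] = 0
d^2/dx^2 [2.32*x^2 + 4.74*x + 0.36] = 4.64000000000000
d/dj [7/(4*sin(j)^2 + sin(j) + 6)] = -7*(8*sin(j) + 1)*cos(j)/(4*sin(j)^2 + sin(j) + 6)^2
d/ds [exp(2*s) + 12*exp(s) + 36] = 2*(exp(s) + 6)*exp(s)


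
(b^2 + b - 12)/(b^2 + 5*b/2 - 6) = 2*(b - 3)/(2*b - 3)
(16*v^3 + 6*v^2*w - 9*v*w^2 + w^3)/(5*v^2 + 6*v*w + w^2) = (16*v^2 - 10*v*w + w^2)/(5*v + w)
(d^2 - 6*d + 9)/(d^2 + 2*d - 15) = (d - 3)/(d + 5)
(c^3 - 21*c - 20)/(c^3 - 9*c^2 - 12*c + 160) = (c + 1)/(c - 8)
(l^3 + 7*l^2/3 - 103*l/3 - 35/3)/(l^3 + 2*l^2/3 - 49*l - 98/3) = (3*l^2 - 14*l - 5)/(3*l^2 - 19*l - 14)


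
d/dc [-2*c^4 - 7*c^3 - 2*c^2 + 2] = c*(-8*c^2 - 21*c - 4)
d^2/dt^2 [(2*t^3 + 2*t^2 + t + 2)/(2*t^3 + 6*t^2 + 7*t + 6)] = 8*(-4*t^6 - 18*t^5 - 36*t^4 - 3*t^3 + 66*t^2 + 72*t + 14)/(8*t^9 + 72*t^8 + 300*t^7 + 792*t^6 + 1482*t^5 + 2034*t^4 + 2071*t^3 + 1530*t^2 + 756*t + 216)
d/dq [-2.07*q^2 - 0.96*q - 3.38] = -4.14*q - 0.96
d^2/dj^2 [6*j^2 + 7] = 12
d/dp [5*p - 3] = 5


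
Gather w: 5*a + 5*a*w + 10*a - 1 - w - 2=15*a + w*(5*a - 1) - 3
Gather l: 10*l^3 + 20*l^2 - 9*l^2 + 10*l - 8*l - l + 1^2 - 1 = 10*l^3 + 11*l^2 + l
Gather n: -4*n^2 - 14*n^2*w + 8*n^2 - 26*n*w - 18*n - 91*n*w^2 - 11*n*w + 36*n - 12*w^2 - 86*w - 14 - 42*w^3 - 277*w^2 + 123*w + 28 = n^2*(4 - 14*w) + n*(-91*w^2 - 37*w + 18) - 42*w^3 - 289*w^2 + 37*w + 14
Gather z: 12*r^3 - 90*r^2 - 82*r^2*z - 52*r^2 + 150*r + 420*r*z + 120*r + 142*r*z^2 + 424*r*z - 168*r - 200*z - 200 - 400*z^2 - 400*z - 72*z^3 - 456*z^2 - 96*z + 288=12*r^3 - 142*r^2 + 102*r - 72*z^3 + z^2*(142*r - 856) + z*(-82*r^2 + 844*r - 696) + 88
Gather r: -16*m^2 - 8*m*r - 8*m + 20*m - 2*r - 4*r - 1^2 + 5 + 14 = -16*m^2 + 12*m + r*(-8*m - 6) + 18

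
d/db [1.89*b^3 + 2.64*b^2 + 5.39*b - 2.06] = 5.67*b^2 + 5.28*b + 5.39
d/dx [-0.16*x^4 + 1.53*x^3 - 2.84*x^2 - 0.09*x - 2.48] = -0.64*x^3 + 4.59*x^2 - 5.68*x - 0.09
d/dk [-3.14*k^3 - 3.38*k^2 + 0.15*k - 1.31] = -9.42*k^2 - 6.76*k + 0.15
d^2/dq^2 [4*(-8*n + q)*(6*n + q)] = 8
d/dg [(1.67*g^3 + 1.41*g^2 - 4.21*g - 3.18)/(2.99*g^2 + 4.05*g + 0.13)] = (4.9933*g^4 + 13.527*g^3 + 18.9497*g^2 + 19.383*g + 12.3317)/(8.9401*g^4 + 24.219*g^3 + 17.1799*g^2 + 1.053*g + 0.0169)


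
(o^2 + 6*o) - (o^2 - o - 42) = 7*o + 42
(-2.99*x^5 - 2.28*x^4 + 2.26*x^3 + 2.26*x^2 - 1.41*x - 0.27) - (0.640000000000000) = -2.99*x^5 - 2.28*x^4 + 2.26*x^3 + 2.26*x^2 - 1.41*x - 0.91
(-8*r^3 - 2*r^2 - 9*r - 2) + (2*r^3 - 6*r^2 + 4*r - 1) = -6*r^3 - 8*r^2 - 5*r - 3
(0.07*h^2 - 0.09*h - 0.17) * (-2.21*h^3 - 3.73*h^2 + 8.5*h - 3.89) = -0.1547*h^5 - 0.0622*h^4 + 1.3064*h^3 - 0.4032*h^2 - 1.0949*h + 0.6613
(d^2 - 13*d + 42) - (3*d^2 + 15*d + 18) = -2*d^2 - 28*d + 24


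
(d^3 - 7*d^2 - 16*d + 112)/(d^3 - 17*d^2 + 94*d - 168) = (d + 4)/(d - 6)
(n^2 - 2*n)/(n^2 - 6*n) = (n - 2)/(n - 6)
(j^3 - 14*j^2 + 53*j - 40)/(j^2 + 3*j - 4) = (j^2 - 13*j + 40)/(j + 4)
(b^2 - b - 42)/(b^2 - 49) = (b + 6)/(b + 7)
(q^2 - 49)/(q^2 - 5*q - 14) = (q + 7)/(q + 2)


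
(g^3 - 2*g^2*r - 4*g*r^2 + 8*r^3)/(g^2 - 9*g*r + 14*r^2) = (-g^2 + 4*r^2)/(-g + 7*r)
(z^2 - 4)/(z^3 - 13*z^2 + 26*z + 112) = (z - 2)/(z^2 - 15*z + 56)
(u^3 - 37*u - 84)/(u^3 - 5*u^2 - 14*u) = (u^2 + 7*u + 12)/(u*(u + 2))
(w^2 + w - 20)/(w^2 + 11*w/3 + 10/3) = 3*(w^2 + w - 20)/(3*w^2 + 11*w + 10)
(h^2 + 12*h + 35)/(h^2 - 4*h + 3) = (h^2 + 12*h + 35)/(h^2 - 4*h + 3)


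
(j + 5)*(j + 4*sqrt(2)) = j^2 + 5*j + 4*sqrt(2)*j + 20*sqrt(2)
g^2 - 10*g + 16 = (g - 8)*(g - 2)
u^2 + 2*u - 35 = (u - 5)*(u + 7)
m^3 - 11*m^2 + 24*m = m*(m - 8)*(m - 3)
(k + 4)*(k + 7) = k^2 + 11*k + 28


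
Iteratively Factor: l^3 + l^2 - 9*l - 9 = (l + 1)*(l^2 - 9) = (l - 3)*(l + 1)*(l + 3)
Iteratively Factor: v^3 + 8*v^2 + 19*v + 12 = (v + 1)*(v^2 + 7*v + 12) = (v + 1)*(v + 3)*(v + 4)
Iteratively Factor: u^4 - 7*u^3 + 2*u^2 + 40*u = (u - 4)*(u^3 - 3*u^2 - 10*u) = u*(u - 4)*(u^2 - 3*u - 10) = u*(u - 5)*(u - 4)*(u + 2)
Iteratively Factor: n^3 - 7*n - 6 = (n - 3)*(n^2 + 3*n + 2) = (n - 3)*(n + 2)*(n + 1)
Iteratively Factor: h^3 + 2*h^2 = (h + 2)*(h^2) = h*(h + 2)*(h)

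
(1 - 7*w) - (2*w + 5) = -9*w - 4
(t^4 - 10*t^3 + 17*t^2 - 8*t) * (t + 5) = t^5 - 5*t^4 - 33*t^3 + 77*t^2 - 40*t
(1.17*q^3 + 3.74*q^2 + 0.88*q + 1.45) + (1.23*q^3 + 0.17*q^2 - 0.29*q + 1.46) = 2.4*q^3 + 3.91*q^2 + 0.59*q + 2.91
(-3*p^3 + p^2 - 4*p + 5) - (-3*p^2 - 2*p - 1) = -3*p^3 + 4*p^2 - 2*p + 6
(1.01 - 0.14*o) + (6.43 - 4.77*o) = 7.44 - 4.91*o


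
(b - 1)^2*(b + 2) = b^3 - 3*b + 2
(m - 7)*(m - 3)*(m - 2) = m^3 - 12*m^2 + 41*m - 42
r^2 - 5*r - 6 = (r - 6)*(r + 1)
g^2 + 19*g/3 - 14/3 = (g - 2/3)*(g + 7)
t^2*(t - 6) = t^3 - 6*t^2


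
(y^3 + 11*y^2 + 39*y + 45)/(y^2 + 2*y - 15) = (y^2 + 6*y + 9)/(y - 3)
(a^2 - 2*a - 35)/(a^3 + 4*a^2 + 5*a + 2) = (a^2 - 2*a - 35)/(a^3 + 4*a^2 + 5*a + 2)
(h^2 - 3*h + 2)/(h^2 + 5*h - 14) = (h - 1)/(h + 7)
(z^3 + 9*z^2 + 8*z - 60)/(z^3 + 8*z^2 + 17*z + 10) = (z^2 + 4*z - 12)/(z^2 + 3*z + 2)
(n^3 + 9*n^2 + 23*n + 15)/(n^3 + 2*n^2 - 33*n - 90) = (n + 1)/(n - 6)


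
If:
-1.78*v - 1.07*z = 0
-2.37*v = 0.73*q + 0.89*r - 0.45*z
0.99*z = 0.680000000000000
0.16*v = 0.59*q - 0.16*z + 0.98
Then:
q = -1.59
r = 2.75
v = -0.41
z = 0.69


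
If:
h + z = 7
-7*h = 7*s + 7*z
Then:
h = 7 - z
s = -7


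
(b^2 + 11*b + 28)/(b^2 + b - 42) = (b + 4)/(b - 6)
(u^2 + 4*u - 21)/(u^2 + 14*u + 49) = (u - 3)/(u + 7)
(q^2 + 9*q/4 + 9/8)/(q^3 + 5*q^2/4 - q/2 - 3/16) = 2*(4*q + 3)/(8*q^2 - 2*q - 1)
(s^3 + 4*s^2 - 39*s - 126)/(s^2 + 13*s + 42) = (s^2 - 3*s - 18)/(s + 6)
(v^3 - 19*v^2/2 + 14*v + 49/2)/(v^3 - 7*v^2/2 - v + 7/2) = (v - 7)/(v - 1)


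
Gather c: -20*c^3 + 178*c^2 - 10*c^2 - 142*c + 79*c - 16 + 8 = -20*c^3 + 168*c^2 - 63*c - 8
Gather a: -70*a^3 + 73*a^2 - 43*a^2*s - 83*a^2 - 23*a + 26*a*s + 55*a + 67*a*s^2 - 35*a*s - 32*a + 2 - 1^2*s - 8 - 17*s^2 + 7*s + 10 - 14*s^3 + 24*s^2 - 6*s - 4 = -70*a^3 + a^2*(-43*s - 10) + a*(67*s^2 - 9*s) - 14*s^3 + 7*s^2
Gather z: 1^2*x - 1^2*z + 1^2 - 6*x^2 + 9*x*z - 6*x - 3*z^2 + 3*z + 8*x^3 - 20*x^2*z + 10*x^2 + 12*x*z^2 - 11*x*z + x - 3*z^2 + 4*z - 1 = 8*x^3 + 4*x^2 - 4*x + z^2*(12*x - 6) + z*(-20*x^2 - 2*x + 6)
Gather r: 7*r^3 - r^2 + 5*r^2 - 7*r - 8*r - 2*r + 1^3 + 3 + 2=7*r^3 + 4*r^2 - 17*r + 6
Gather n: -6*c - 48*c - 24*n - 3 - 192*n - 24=-54*c - 216*n - 27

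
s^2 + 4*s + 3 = (s + 1)*(s + 3)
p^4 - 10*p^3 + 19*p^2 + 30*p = p*(p - 6)*(p - 5)*(p + 1)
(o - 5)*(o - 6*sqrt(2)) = o^2 - 6*sqrt(2)*o - 5*o + 30*sqrt(2)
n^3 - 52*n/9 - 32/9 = (n - 8/3)*(n + 2/3)*(n + 2)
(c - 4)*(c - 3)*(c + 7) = c^3 - 37*c + 84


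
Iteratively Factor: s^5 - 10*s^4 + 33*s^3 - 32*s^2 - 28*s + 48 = (s - 3)*(s^4 - 7*s^3 + 12*s^2 + 4*s - 16) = (s - 4)*(s - 3)*(s^3 - 3*s^2 + 4) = (s - 4)*(s - 3)*(s + 1)*(s^2 - 4*s + 4) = (s - 4)*(s - 3)*(s - 2)*(s + 1)*(s - 2)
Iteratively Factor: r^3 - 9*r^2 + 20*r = (r)*(r^2 - 9*r + 20) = r*(r - 5)*(r - 4)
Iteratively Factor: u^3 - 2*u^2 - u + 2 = (u + 1)*(u^2 - 3*u + 2) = (u - 2)*(u + 1)*(u - 1)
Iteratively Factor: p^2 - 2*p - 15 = (p + 3)*(p - 5)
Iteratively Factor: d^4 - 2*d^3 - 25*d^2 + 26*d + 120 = (d + 4)*(d^3 - 6*d^2 - d + 30) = (d - 5)*(d + 4)*(d^2 - d - 6) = (d - 5)*(d + 2)*(d + 4)*(d - 3)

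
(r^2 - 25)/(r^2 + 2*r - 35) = (r + 5)/(r + 7)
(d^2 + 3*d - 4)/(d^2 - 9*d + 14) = (d^2 + 3*d - 4)/(d^2 - 9*d + 14)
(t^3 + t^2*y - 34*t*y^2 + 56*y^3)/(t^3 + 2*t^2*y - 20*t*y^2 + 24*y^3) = (-t^2 - 3*t*y + 28*y^2)/(-t^2 - 4*t*y + 12*y^2)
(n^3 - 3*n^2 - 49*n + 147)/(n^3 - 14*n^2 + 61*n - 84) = (n + 7)/(n - 4)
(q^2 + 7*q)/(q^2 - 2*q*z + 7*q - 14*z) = q/(q - 2*z)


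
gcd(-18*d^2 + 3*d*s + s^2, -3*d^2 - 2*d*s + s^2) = -3*d + s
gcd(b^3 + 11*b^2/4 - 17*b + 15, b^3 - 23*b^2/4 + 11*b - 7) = b - 2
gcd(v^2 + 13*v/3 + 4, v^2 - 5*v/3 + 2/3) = 1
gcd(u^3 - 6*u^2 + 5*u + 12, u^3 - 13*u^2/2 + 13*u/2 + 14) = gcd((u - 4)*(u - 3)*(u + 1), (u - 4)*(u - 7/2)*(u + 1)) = u^2 - 3*u - 4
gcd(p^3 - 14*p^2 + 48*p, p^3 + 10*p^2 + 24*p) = p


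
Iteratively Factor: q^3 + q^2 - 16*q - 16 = (q + 1)*(q^2 - 16) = (q - 4)*(q + 1)*(q + 4)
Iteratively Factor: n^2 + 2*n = (n + 2)*(n)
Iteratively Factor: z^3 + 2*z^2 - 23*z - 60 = (z + 3)*(z^2 - z - 20) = (z + 3)*(z + 4)*(z - 5)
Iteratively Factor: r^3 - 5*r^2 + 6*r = (r - 2)*(r^2 - 3*r) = r*(r - 2)*(r - 3)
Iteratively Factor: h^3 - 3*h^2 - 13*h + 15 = (h - 5)*(h^2 + 2*h - 3) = (h - 5)*(h + 3)*(h - 1)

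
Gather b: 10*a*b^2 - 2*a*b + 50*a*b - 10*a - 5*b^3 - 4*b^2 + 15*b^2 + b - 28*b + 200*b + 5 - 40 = -10*a - 5*b^3 + b^2*(10*a + 11) + b*(48*a + 173) - 35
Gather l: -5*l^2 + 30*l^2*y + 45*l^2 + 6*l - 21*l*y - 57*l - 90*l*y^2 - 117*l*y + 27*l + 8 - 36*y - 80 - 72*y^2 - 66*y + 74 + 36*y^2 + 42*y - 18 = l^2*(30*y + 40) + l*(-90*y^2 - 138*y - 24) - 36*y^2 - 60*y - 16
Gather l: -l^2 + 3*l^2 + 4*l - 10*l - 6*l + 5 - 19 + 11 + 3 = 2*l^2 - 12*l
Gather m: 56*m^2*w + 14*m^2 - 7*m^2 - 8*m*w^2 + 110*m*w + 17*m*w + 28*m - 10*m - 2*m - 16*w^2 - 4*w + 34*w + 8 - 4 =m^2*(56*w + 7) + m*(-8*w^2 + 127*w + 16) - 16*w^2 + 30*w + 4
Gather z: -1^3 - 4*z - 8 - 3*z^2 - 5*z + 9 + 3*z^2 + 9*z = 0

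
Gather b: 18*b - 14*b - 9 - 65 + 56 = 4*b - 18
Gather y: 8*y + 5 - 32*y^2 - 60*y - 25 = -32*y^2 - 52*y - 20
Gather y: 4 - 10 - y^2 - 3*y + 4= -y^2 - 3*y - 2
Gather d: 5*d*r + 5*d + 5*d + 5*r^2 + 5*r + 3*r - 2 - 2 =d*(5*r + 10) + 5*r^2 + 8*r - 4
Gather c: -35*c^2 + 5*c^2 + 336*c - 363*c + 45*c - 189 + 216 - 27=-30*c^2 + 18*c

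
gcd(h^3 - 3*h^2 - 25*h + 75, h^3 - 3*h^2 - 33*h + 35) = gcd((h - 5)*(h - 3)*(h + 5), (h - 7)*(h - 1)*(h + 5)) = h + 5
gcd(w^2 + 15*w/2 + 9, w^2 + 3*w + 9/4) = w + 3/2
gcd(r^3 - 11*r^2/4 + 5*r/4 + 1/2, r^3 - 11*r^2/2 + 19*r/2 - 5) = r^2 - 3*r + 2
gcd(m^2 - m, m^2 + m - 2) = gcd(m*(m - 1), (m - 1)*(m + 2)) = m - 1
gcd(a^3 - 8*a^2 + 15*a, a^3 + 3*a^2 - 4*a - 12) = 1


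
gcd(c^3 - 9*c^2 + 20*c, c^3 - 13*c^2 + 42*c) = c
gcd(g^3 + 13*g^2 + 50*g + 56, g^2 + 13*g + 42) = g + 7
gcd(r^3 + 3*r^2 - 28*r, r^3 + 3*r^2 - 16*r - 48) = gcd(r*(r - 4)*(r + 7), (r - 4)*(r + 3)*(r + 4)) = r - 4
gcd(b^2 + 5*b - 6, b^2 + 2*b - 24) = b + 6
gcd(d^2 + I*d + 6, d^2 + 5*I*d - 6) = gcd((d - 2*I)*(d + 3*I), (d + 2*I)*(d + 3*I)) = d + 3*I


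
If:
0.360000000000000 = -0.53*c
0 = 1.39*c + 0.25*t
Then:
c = -0.68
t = 3.78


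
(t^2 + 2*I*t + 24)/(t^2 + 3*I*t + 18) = (t - 4*I)/(t - 3*I)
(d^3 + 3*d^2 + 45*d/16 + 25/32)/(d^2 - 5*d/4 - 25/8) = (8*d^2 + 14*d + 5)/(4*(2*d - 5))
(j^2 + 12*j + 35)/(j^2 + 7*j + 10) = (j + 7)/(j + 2)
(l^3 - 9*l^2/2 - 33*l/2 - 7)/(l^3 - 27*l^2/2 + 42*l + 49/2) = (l + 2)/(l - 7)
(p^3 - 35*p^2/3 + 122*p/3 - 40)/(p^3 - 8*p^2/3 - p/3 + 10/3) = (p^2 - 10*p + 24)/(p^2 - p - 2)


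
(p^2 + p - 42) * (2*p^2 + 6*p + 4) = 2*p^4 + 8*p^3 - 74*p^2 - 248*p - 168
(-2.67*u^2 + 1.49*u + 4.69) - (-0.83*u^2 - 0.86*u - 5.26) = -1.84*u^2 + 2.35*u + 9.95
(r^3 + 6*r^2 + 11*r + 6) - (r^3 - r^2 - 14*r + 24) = 7*r^2 + 25*r - 18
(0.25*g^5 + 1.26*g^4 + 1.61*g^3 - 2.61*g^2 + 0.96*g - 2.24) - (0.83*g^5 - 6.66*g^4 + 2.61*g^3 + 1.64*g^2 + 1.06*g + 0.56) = -0.58*g^5 + 7.92*g^4 - 1.0*g^3 - 4.25*g^2 - 0.1*g - 2.8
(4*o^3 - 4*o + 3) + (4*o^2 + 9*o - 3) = 4*o^3 + 4*o^2 + 5*o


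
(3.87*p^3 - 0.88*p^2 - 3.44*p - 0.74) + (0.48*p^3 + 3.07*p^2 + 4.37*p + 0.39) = 4.35*p^3 + 2.19*p^2 + 0.93*p - 0.35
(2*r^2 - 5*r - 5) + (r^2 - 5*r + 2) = 3*r^2 - 10*r - 3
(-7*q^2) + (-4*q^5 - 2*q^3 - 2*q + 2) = -4*q^5 - 2*q^3 - 7*q^2 - 2*q + 2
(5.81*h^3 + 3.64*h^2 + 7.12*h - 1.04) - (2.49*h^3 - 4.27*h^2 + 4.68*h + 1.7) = 3.32*h^3 + 7.91*h^2 + 2.44*h - 2.74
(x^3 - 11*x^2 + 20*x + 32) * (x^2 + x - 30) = x^5 - 10*x^4 - 21*x^3 + 382*x^2 - 568*x - 960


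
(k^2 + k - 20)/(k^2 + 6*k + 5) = (k - 4)/(k + 1)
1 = 1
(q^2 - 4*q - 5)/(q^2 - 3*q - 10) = (q + 1)/(q + 2)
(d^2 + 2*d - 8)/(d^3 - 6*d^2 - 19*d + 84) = (d - 2)/(d^2 - 10*d + 21)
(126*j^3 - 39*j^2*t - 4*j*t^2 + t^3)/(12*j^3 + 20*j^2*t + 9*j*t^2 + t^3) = (21*j^2 - 10*j*t + t^2)/(2*j^2 + 3*j*t + t^2)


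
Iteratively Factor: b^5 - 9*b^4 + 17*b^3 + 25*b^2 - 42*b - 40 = (b + 1)*(b^4 - 10*b^3 + 27*b^2 - 2*b - 40) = (b - 5)*(b + 1)*(b^3 - 5*b^2 + 2*b + 8) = (b - 5)*(b - 4)*(b + 1)*(b^2 - b - 2) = (b - 5)*(b - 4)*(b + 1)^2*(b - 2)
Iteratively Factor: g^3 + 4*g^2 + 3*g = (g + 1)*(g^2 + 3*g) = g*(g + 1)*(g + 3)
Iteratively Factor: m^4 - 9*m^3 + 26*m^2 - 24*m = (m - 3)*(m^3 - 6*m^2 + 8*m) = (m - 4)*(m - 3)*(m^2 - 2*m) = m*(m - 4)*(m - 3)*(m - 2)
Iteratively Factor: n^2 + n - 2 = (n + 2)*(n - 1)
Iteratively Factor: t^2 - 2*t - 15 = (t - 5)*(t + 3)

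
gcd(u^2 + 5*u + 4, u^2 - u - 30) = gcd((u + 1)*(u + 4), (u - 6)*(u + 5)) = 1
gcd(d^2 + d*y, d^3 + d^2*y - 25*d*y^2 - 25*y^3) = d + y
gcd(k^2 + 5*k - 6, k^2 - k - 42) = k + 6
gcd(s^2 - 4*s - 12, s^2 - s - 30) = s - 6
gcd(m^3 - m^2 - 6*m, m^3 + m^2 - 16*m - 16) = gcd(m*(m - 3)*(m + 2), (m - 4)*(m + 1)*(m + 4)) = 1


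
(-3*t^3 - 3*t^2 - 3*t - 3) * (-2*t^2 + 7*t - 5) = 6*t^5 - 15*t^4 - 6*t + 15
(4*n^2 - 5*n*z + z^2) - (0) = 4*n^2 - 5*n*z + z^2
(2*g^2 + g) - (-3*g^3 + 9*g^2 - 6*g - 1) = 3*g^3 - 7*g^2 + 7*g + 1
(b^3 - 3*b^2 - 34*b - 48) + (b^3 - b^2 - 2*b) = 2*b^3 - 4*b^2 - 36*b - 48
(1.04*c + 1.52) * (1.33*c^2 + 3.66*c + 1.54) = 1.3832*c^3 + 5.828*c^2 + 7.1648*c + 2.3408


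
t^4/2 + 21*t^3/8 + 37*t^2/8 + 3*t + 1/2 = (t/2 + 1)*(t + 1/4)*(t + 1)*(t + 2)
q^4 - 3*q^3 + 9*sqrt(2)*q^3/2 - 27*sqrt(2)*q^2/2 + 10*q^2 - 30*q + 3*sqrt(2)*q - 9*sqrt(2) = (q - 3)*(q + sqrt(2)/2)*(q + sqrt(2))*(q + 3*sqrt(2))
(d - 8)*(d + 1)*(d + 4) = d^3 - 3*d^2 - 36*d - 32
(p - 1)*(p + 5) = p^2 + 4*p - 5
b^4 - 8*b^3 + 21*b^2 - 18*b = b*(b - 3)^2*(b - 2)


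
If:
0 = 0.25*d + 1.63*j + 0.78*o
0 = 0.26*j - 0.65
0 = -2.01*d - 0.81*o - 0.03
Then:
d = 2.40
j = 2.50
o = -5.99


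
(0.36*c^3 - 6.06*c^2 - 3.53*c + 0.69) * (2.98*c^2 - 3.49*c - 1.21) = 1.0728*c^5 - 19.3152*c^4 + 10.1944*c^3 + 21.7085*c^2 + 1.8632*c - 0.8349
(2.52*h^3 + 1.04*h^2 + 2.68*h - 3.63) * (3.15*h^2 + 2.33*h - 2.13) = 7.938*h^5 + 9.1476*h^4 + 5.4976*h^3 - 7.4053*h^2 - 14.1663*h + 7.7319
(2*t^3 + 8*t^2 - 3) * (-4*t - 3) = -8*t^4 - 38*t^3 - 24*t^2 + 12*t + 9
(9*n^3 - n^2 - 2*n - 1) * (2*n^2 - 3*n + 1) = 18*n^5 - 29*n^4 + 8*n^3 + 3*n^2 + n - 1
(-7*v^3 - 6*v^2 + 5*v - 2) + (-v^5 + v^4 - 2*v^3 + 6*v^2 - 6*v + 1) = -v^5 + v^4 - 9*v^3 - v - 1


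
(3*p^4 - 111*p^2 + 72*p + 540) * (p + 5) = 3*p^5 + 15*p^4 - 111*p^3 - 483*p^2 + 900*p + 2700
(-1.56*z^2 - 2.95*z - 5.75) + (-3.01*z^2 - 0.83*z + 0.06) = -4.57*z^2 - 3.78*z - 5.69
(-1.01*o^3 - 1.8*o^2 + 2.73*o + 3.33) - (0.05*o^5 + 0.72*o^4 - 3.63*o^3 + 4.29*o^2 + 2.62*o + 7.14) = -0.05*o^5 - 0.72*o^4 + 2.62*o^3 - 6.09*o^2 + 0.11*o - 3.81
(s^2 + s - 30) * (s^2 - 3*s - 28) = s^4 - 2*s^3 - 61*s^2 + 62*s + 840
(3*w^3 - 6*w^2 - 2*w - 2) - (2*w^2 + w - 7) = 3*w^3 - 8*w^2 - 3*w + 5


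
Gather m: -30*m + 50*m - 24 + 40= 20*m + 16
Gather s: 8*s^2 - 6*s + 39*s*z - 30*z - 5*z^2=8*s^2 + s*(39*z - 6) - 5*z^2 - 30*z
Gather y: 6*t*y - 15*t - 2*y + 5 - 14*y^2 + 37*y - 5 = -15*t - 14*y^2 + y*(6*t + 35)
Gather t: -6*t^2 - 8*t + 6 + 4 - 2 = -6*t^2 - 8*t + 8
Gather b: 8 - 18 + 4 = -6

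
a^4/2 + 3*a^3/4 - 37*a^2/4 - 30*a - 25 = (a/2 + 1)*(a - 5)*(a + 2)*(a + 5/2)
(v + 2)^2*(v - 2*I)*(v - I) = v^4 + 4*v^3 - 3*I*v^3 + 2*v^2 - 12*I*v^2 - 8*v - 12*I*v - 8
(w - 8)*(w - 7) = w^2 - 15*w + 56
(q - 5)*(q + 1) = q^2 - 4*q - 5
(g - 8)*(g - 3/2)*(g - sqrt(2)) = g^3 - 19*g^2/2 - sqrt(2)*g^2 + 12*g + 19*sqrt(2)*g/2 - 12*sqrt(2)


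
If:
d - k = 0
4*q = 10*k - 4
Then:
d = 2*q/5 + 2/5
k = 2*q/5 + 2/5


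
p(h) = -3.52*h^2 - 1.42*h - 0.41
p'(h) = -7.04*h - 1.42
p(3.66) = -52.76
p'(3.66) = -27.19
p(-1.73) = -8.49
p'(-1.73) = 10.76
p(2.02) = -17.64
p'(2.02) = -15.64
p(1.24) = -7.58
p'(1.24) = -10.15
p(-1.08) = -2.98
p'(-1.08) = 6.18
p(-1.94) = -10.90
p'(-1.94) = 12.24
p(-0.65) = -0.97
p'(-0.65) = 3.16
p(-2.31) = -15.91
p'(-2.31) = 14.84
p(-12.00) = -490.25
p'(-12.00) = 83.06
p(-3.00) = -27.83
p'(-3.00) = 19.70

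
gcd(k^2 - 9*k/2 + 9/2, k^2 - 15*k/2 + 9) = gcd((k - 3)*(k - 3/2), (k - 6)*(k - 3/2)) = k - 3/2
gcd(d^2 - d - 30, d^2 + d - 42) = d - 6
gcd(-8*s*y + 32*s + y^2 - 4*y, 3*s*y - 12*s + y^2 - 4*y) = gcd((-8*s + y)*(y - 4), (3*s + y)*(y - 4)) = y - 4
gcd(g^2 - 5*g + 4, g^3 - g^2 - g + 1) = g - 1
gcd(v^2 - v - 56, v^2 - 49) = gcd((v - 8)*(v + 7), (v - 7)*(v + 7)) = v + 7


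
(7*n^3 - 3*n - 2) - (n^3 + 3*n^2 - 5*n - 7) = 6*n^3 - 3*n^2 + 2*n + 5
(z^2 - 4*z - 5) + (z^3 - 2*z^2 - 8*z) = z^3 - z^2 - 12*z - 5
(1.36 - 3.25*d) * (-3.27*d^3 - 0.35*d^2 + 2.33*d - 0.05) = 10.6275*d^4 - 3.3097*d^3 - 8.0485*d^2 + 3.3313*d - 0.068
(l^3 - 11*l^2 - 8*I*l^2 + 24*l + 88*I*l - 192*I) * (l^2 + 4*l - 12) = l^5 - 7*l^4 - 8*I*l^4 - 32*l^3 + 56*I*l^3 + 228*l^2 + 256*I*l^2 - 288*l - 1824*I*l + 2304*I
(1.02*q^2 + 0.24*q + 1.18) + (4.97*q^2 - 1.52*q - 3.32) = 5.99*q^2 - 1.28*q - 2.14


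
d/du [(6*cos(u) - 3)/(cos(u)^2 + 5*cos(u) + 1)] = 3*(-2*cos(u) + cos(2*u) - 6)*sin(u)/(cos(u)^2 + 5*cos(u) + 1)^2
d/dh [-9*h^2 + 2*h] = 2 - 18*h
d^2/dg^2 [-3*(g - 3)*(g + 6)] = -6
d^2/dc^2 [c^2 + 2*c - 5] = 2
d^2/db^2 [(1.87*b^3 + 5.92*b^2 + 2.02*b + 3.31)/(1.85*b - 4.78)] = (12.80015*b^3 - 99.21846*b^2 + 256.359048*b + 328.907726)/(6.331625*b^3 - 49.07865*b^2 + 126.80862*b - 109.215352)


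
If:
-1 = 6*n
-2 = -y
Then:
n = -1/6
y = 2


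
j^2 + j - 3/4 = (j - 1/2)*(j + 3/2)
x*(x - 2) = x^2 - 2*x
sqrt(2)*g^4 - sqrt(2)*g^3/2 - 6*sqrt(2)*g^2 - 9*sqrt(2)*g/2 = g*(g - 3)*(g + 3/2)*(sqrt(2)*g + sqrt(2))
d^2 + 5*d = d*(d + 5)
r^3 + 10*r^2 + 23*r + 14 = (r + 1)*(r + 2)*(r + 7)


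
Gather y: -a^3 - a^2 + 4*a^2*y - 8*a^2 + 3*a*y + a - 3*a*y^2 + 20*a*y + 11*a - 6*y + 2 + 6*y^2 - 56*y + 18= -a^3 - 9*a^2 + 12*a + y^2*(6 - 3*a) + y*(4*a^2 + 23*a - 62) + 20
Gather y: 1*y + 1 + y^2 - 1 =y^2 + y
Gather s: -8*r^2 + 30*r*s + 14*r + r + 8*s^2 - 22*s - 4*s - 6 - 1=-8*r^2 + 15*r + 8*s^2 + s*(30*r - 26) - 7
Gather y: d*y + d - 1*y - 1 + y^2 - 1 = d + y^2 + y*(d - 1) - 2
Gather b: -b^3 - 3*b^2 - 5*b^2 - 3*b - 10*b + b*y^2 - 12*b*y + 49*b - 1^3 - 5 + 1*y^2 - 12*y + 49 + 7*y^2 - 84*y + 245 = -b^3 - 8*b^2 + b*(y^2 - 12*y + 36) + 8*y^2 - 96*y + 288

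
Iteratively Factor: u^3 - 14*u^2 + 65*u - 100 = (u - 4)*(u^2 - 10*u + 25) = (u - 5)*(u - 4)*(u - 5)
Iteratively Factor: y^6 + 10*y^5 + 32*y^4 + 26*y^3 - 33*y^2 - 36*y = (y)*(y^5 + 10*y^4 + 32*y^3 + 26*y^2 - 33*y - 36) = y*(y + 4)*(y^4 + 6*y^3 + 8*y^2 - 6*y - 9) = y*(y + 3)*(y + 4)*(y^3 + 3*y^2 - y - 3) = y*(y - 1)*(y + 3)*(y + 4)*(y^2 + 4*y + 3) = y*(y - 1)*(y + 1)*(y + 3)*(y + 4)*(y + 3)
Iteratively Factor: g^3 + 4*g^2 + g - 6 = (g + 2)*(g^2 + 2*g - 3) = (g - 1)*(g + 2)*(g + 3)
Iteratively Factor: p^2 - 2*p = (p - 2)*(p)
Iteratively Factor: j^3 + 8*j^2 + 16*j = (j)*(j^2 + 8*j + 16) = j*(j + 4)*(j + 4)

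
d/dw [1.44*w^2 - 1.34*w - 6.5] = 2.88*w - 1.34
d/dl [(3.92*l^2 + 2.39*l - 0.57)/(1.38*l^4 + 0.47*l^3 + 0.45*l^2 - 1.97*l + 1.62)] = (-10.8192*l^5 - 11.737*l^4 + 0.899799999999999*l^3 - 7.9942*l^2 + 13.2138*l + 2.7489)/(1.9044*l^8 + 1.2972*l^7 + 1.4629*l^6 - 5.0142*l^5 + 2.8219*l^4 - 0.2502*l^3 + 5.3389*l^2 - 6.3828*l + 2.6244)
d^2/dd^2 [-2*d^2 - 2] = -4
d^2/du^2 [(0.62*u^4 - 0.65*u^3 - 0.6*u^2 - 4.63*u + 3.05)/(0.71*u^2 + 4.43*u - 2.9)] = (0.625084000000001*u^6 + 11.700516*u^5 + 65.345148*u^4 - 156.524916*u^3 + 114.48633*u^2 - 32.43903*u + 3.21656999999999)/(0.357911*u^6 + 6.699489*u^5 + 37.415367*u^4 + 32.210087*u^3 - 152.82333*u^2 + 111.7689*u - 24.389)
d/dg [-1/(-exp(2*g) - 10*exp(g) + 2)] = 2*(-exp(g) - 5)*exp(g)/(exp(2*g) + 10*exp(g) - 2)^2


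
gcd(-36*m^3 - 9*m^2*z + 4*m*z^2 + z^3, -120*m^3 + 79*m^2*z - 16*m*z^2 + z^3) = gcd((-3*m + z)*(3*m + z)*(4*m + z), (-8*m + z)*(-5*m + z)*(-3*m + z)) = -3*m + z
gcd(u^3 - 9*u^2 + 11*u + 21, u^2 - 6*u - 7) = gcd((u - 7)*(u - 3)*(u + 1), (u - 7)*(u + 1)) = u^2 - 6*u - 7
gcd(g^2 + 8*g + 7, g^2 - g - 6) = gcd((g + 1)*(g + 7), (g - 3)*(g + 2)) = 1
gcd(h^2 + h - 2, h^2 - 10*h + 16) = 1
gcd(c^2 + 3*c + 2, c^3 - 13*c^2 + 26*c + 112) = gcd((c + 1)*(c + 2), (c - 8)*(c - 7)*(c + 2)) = c + 2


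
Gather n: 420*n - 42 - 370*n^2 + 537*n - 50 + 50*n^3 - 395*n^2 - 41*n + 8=50*n^3 - 765*n^2 + 916*n - 84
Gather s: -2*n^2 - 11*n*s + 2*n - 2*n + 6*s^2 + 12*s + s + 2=-2*n^2 + 6*s^2 + s*(13 - 11*n) + 2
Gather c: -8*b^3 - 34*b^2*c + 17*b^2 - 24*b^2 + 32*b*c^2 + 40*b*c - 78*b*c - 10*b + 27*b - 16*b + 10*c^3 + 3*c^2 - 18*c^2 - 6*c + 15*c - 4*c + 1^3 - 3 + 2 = -8*b^3 - 7*b^2 + b + 10*c^3 + c^2*(32*b - 15) + c*(-34*b^2 - 38*b + 5)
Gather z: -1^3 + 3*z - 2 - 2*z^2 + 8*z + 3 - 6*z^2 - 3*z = -8*z^2 + 8*z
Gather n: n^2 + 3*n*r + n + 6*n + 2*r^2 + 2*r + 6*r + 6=n^2 + n*(3*r + 7) + 2*r^2 + 8*r + 6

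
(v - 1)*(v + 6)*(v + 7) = v^3 + 12*v^2 + 29*v - 42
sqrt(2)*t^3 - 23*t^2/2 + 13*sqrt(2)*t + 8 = (t - 4*sqrt(2))*(t - 2*sqrt(2))*(sqrt(2)*t + 1/2)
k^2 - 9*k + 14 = (k - 7)*(k - 2)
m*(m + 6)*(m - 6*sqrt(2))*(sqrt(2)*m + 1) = sqrt(2)*m^4 - 11*m^3 + 6*sqrt(2)*m^3 - 66*m^2 - 6*sqrt(2)*m^2 - 36*sqrt(2)*m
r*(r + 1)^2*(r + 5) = r^4 + 7*r^3 + 11*r^2 + 5*r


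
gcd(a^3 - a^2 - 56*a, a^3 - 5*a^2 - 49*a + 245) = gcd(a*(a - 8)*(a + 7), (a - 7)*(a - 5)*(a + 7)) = a + 7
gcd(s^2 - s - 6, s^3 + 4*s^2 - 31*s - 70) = s + 2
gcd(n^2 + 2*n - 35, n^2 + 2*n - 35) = n^2 + 2*n - 35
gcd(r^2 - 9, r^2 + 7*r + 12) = r + 3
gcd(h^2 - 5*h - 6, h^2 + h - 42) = h - 6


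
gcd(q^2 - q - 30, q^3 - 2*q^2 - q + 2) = 1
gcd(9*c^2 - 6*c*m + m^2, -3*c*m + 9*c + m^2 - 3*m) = 3*c - m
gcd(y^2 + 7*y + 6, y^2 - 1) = y + 1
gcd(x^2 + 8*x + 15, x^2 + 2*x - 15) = x + 5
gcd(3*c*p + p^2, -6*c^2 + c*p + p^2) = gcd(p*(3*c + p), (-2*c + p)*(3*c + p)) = 3*c + p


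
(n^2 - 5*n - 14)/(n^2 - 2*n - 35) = (n + 2)/(n + 5)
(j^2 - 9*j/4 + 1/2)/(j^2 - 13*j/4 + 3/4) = (j - 2)/(j - 3)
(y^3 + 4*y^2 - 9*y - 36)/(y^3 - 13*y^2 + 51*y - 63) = (y^2 + 7*y + 12)/(y^2 - 10*y + 21)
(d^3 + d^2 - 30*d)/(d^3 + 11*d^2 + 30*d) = (d - 5)/(d + 5)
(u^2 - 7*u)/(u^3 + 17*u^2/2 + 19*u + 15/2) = 2*u*(u - 7)/(2*u^3 + 17*u^2 + 38*u + 15)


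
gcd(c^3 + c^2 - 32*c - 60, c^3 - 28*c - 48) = c^2 - 4*c - 12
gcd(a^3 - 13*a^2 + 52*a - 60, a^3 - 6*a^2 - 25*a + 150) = a^2 - 11*a + 30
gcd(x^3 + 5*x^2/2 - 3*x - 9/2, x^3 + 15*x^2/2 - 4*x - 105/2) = x + 3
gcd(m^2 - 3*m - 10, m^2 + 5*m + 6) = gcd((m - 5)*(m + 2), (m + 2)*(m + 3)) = m + 2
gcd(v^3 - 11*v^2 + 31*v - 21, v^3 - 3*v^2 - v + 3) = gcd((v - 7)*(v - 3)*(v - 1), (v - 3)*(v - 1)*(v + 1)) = v^2 - 4*v + 3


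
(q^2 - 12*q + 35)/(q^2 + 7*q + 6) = (q^2 - 12*q + 35)/(q^2 + 7*q + 6)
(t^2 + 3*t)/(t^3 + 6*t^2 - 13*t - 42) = t*(t + 3)/(t^3 + 6*t^2 - 13*t - 42)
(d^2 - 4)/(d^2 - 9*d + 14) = (d + 2)/(d - 7)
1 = 1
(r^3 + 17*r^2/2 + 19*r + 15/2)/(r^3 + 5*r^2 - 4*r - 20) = (2*r^2 + 7*r + 3)/(2*(r^2 - 4))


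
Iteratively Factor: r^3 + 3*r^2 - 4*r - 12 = (r + 3)*(r^2 - 4) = (r - 2)*(r + 3)*(r + 2)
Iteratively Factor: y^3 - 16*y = (y + 4)*(y^2 - 4*y) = (y - 4)*(y + 4)*(y)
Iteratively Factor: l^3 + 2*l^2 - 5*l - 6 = (l - 2)*(l^2 + 4*l + 3) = (l - 2)*(l + 1)*(l + 3)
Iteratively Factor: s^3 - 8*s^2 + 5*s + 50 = (s - 5)*(s^2 - 3*s - 10) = (s - 5)^2*(s + 2)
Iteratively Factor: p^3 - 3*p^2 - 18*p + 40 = (p - 2)*(p^2 - p - 20) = (p - 5)*(p - 2)*(p + 4)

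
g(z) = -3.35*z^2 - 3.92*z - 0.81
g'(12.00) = -84.32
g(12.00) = -530.25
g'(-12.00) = 76.48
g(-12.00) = -436.17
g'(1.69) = -15.24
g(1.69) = -17.00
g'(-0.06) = -3.52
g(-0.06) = -0.59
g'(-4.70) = 27.57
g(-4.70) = -56.39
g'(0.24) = -5.53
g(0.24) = -1.94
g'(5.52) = -40.90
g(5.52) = -124.52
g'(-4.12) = 23.68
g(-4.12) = -41.52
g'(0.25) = -5.60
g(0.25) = -2.00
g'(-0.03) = -3.72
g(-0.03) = -0.70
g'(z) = -6.7*z - 3.92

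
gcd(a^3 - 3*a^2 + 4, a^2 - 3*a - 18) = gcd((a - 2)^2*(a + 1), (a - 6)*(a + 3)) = 1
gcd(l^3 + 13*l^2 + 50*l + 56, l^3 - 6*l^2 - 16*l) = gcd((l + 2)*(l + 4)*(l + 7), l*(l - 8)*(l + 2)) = l + 2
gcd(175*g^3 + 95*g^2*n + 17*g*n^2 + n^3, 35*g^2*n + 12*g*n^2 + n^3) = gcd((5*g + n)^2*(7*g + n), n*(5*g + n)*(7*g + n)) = 35*g^2 + 12*g*n + n^2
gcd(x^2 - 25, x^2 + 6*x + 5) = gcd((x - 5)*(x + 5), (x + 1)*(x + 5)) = x + 5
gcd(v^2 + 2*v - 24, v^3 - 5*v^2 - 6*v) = 1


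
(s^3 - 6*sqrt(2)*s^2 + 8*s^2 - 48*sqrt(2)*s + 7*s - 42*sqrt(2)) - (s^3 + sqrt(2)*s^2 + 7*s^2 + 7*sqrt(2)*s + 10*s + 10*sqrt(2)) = -7*sqrt(2)*s^2 + s^2 - 55*sqrt(2)*s - 3*s - 52*sqrt(2)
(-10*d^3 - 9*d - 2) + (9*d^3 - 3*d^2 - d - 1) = -d^3 - 3*d^2 - 10*d - 3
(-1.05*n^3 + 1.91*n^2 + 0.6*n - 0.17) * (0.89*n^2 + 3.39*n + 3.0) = -0.9345*n^5 - 1.8596*n^4 + 3.8589*n^3 + 7.6127*n^2 + 1.2237*n - 0.51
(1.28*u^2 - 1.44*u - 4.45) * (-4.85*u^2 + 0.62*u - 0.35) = -6.208*u^4 + 7.7776*u^3 + 20.2417*u^2 - 2.255*u + 1.5575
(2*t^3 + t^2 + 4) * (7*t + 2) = 14*t^4 + 11*t^3 + 2*t^2 + 28*t + 8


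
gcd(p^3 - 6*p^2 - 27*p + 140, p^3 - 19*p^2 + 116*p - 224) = p^2 - 11*p + 28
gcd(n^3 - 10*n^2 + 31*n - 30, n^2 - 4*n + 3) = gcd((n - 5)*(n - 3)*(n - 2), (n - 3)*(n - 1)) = n - 3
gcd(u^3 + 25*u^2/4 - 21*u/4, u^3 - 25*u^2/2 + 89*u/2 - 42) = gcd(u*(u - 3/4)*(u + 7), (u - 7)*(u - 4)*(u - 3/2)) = 1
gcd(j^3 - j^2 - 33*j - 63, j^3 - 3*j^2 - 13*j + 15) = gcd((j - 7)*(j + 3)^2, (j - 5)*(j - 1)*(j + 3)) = j + 3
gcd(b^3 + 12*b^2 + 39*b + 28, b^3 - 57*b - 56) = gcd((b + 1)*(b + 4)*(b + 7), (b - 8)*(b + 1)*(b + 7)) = b^2 + 8*b + 7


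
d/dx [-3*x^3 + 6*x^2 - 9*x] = -9*x^2 + 12*x - 9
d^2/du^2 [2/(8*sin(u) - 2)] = 4*(-4*sin(u)^2 - sin(u) + 8)/(4*sin(u) - 1)^3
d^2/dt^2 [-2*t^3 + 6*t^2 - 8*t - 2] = 12 - 12*t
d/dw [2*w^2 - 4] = 4*w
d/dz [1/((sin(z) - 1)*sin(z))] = (-2/tan(z) + cos(z)/sin(z)^2)/(sin(z) - 1)^2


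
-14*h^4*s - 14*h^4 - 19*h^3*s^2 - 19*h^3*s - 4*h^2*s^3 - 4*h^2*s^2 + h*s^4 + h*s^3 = (-7*h + s)*(h + s)*(2*h + s)*(h*s + h)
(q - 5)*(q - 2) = q^2 - 7*q + 10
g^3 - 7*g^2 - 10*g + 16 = (g - 8)*(g - 1)*(g + 2)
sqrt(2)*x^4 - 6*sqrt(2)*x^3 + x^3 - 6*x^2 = x^2*(x - 6)*(sqrt(2)*x + 1)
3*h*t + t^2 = t*(3*h + t)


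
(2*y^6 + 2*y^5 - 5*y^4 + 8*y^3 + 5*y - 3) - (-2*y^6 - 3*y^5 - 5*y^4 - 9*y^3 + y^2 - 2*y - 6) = 4*y^6 + 5*y^5 + 17*y^3 - y^2 + 7*y + 3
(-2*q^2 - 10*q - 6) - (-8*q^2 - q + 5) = 6*q^2 - 9*q - 11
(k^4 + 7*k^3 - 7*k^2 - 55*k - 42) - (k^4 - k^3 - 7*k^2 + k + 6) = 8*k^3 - 56*k - 48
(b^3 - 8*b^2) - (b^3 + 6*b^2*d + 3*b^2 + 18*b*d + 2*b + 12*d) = -6*b^2*d - 11*b^2 - 18*b*d - 2*b - 12*d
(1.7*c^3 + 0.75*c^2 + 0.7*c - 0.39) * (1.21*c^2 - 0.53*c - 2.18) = 2.057*c^5 + 0.00649999999999995*c^4 - 3.2565*c^3 - 2.4779*c^2 - 1.3193*c + 0.8502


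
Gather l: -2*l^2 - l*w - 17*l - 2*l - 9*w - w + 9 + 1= -2*l^2 + l*(-w - 19) - 10*w + 10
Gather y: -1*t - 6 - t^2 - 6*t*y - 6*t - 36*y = -t^2 - 7*t + y*(-6*t - 36) - 6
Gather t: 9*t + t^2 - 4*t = t^2 + 5*t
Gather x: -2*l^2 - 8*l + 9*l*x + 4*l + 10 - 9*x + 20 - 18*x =-2*l^2 - 4*l + x*(9*l - 27) + 30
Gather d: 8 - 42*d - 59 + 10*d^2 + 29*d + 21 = 10*d^2 - 13*d - 30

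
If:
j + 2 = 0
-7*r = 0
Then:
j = -2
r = 0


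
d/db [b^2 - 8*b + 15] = 2*b - 8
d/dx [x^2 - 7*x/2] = 2*x - 7/2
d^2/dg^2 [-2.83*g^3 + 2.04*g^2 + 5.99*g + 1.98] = 4.08 - 16.98*g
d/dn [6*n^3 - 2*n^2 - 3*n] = 18*n^2 - 4*n - 3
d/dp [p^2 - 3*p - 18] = 2*p - 3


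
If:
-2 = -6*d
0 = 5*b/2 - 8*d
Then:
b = 16/15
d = 1/3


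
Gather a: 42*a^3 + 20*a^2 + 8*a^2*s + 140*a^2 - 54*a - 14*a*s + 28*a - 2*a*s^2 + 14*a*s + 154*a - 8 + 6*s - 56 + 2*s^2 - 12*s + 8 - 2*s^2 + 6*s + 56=42*a^3 + a^2*(8*s + 160) + a*(128 - 2*s^2)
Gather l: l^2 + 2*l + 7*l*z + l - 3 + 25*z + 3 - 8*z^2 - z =l^2 + l*(7*z + 3) - 8*z^2 + 24*z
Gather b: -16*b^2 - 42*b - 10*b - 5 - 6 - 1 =-16*b^2 - 52*b - 12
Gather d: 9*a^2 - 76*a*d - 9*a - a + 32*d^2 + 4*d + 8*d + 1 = 9*a^2 - 10*a + 32*d^2 + d*(12 - 76*a) + 1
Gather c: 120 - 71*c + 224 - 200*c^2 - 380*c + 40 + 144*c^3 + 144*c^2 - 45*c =144*c^3 - 56*c^2 - 496*c + 384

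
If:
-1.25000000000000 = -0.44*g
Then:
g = 2.84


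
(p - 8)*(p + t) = p^2 + p*t - 8*p - 8*t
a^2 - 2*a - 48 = (a - 8)*(a + 6)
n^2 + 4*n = n*(n + 4)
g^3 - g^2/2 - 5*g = g*(g - 5/2)*(g + 2)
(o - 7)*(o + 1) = o^2 - 6*o - 7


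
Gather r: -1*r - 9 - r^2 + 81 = -r^2 - r + 72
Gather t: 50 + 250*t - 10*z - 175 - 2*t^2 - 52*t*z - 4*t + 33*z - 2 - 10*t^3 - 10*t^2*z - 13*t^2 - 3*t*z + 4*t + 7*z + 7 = -10*t^3 + t^2*(-10*z - 15) + t*(250 - 55*z) + 30*z - 120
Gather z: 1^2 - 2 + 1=0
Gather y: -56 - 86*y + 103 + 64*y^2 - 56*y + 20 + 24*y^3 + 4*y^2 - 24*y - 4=24*y^3 + 68*y^2 - 166*y + 63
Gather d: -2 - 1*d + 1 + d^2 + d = d^2 - 1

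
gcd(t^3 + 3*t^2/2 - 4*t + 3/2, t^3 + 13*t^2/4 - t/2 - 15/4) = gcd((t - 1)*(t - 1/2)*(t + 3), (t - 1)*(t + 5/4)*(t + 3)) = t^2 + 2*t - 3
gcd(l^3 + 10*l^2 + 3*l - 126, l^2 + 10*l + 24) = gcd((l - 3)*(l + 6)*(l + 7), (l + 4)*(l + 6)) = l + 6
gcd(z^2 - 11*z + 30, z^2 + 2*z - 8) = 1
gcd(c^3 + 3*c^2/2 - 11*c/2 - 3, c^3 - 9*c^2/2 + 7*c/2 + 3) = c^2 - 3*c/2 - 1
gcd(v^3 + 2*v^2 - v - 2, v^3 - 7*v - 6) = v^2 + 3*v + 2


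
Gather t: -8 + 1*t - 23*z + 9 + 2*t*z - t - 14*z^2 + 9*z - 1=2*t*z - 14*z^2 - 14*z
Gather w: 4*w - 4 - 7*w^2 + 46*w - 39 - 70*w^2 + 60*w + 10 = -77*w^2 + 110*w - 33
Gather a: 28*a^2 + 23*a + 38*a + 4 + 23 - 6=28*a^2 + 61*a + 21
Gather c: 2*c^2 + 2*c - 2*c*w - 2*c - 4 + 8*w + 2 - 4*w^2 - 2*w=2*c^2 - 2*c*w - 4*w^2 + 6*w - 2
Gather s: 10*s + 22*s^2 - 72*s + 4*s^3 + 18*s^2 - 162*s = 4*s^3 + 40*s^2 - 224*s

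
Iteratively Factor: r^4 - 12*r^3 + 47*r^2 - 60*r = (r - 5)*(r^3 - 7*r^2 + 12*r) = (r - 5)*(r - 3)*(r^2 - 4*r) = (r - 5)*(r - 4)*(r - 3)*(r)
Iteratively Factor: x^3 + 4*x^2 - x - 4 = (x + 1)*(x^2 + 3*x - 4) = (x + 1)*(x + 4)*(x - 1)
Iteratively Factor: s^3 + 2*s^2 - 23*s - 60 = (s + 4)*(s^2 - 2*s - 15) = (s - 5)*(s + 4)*(s + 3)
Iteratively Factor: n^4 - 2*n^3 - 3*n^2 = (n - 3)*(n^3 + n^2) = n*(n - 3)*(n^2 + n) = n^2*(n - 3)*(n + 1)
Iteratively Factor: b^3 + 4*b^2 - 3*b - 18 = (b + 3)*(b^2 + b - 6) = (b + 3)^2*(b - 2)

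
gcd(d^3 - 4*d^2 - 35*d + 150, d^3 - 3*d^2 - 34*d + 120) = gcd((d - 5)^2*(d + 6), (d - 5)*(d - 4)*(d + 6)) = d^2 + d - 30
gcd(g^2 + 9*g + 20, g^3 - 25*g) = g + 5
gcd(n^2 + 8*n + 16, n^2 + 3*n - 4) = n + 4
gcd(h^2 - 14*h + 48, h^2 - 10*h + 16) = h - 8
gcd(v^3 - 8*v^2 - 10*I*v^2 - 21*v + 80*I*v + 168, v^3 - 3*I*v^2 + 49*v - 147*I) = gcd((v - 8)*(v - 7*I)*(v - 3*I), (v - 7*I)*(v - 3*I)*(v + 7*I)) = v^2 - 10*I*v - 21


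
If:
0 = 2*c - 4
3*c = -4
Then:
No Solution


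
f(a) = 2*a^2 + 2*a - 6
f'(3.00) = 14.00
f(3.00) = 18.00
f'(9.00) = 38.00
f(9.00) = 174.00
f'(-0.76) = -1.04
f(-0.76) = -6.36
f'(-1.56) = -4.24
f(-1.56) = -4.25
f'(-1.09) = -2.36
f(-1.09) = -5.80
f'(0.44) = 3.76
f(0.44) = -4.73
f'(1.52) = 8.08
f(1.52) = 1.66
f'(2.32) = 11.28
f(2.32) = 9.40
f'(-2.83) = -9.32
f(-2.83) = 4.36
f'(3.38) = 15.52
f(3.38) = 23.61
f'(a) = 4*a + 2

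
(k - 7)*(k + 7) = k^2 - 49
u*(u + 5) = u^2 + 5*u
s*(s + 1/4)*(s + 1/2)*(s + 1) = s^4 + 7*s^3/4 + 7*s^2/8 + s/8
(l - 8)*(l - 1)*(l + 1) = l^3 - 8*l^2 - l + 8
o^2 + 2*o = o*(o + 2)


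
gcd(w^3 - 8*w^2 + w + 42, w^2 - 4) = w + 2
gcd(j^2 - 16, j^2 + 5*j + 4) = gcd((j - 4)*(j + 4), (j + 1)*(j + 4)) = j + 4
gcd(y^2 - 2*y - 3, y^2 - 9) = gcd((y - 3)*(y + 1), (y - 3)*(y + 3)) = y - 3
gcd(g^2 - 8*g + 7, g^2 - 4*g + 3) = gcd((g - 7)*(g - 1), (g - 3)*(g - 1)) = g - 1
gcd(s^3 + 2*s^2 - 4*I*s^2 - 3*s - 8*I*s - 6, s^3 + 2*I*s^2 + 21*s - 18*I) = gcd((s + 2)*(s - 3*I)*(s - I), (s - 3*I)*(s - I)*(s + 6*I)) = s^2 - 4*I*s - 3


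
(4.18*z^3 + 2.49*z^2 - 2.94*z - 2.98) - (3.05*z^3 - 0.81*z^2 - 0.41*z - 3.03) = 1.13*z^3 + 3.3*z^2 - 2.53*z + 0.0499999999999998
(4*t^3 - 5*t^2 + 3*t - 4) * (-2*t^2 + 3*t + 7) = -8*t^5 + 22*t^4 + 7*t^3 - 18*t^2 + 9*t - 28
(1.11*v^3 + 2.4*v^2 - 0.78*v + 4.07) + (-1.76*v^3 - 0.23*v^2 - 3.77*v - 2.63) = -0.65*v^3 + 2.17*v^2 - 4.55*v + 1.44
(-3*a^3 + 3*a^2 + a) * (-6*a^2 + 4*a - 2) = 18*a^5 - 30*a^4 + 12*a^3 - 2*a^2 - 2*a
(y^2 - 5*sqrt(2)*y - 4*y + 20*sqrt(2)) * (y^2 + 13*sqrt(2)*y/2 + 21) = y^4 - 4*y^3 + 3*sqrt(2)*y^3/2 - 44*y^2 - 6*sqrt(2)*y^2 - 105*sqrt(2)*y + 176*y + 420*sqrt(2)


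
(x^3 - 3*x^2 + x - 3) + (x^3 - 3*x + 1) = 2*x^3 - 3*x^2 - 2*x - 2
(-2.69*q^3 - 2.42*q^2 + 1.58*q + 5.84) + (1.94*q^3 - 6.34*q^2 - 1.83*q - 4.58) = -0.75*q^3 - 8.76*q^2 - 0.25*q + 1.26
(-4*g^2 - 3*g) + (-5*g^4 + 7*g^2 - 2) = -5*g^4 + 3*g^2 - 3*g - 2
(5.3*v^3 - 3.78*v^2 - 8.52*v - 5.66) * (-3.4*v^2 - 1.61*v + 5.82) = -18.02*v^5 + 4.319*v^4 + 65.8998*v^3 + 10.9616*v^2 - 40.4738*v - 32.9412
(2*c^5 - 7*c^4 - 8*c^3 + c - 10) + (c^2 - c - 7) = 2*c^5 - 7*c^4 - 8*c^3 + c^2 - 17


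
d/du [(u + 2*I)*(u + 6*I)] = 2*u + 8*I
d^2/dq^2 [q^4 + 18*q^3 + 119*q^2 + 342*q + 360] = 12*q^2 + 108*q + 238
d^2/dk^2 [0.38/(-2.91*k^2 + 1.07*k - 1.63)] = (6.435756*k^2 - 2.366412*k - 0.38*(5.82*k - 1.07)*(11.64*k - 2.14) + 3.604908)/(2.91*k^2 - 1.07*k + 1.63)^3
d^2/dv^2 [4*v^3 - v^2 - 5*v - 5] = 24*v - 2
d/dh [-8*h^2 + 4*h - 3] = 4 - 16*h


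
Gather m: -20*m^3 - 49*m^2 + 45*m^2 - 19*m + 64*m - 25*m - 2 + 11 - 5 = -20*m^3 - 4*m^2 + 20*m + 4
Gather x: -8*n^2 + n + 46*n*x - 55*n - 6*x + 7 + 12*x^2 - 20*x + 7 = -8*n^2 - 54*n + 12*x^2 + x*(46*n - 26) + 14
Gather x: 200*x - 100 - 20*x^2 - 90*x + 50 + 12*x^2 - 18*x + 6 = -8*x^2 + 92*x - 44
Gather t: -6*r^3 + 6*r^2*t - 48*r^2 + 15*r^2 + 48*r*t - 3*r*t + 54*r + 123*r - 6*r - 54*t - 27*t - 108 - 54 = -6*r^3 - 33*r^2 + 171*r + t*(6*r^2 + 45*r - 81) - 162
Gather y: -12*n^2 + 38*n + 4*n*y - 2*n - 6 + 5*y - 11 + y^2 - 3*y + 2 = -12*n^2 + 36*n + y^2 + y*(4*n + 2) - 15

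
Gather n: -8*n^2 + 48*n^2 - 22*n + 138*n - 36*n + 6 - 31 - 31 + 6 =40*n^2 + 80*n - 50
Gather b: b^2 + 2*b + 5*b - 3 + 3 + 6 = b^2 + 7*b + 6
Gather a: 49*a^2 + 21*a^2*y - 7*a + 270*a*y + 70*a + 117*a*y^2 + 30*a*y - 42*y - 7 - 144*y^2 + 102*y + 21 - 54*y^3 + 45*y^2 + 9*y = a^2*(21*y + 49) + a*(117*y^2 + 300*y + 63) - 54*y^3 - 99*y^2 + 69*y + 14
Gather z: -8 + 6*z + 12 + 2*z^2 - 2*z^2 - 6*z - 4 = 0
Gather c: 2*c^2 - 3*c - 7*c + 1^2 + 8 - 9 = 2*c^2 - 10*c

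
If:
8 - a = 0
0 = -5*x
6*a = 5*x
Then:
No Solution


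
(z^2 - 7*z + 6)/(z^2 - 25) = (z^2 - 7*z + 6)/(z^2 - 25)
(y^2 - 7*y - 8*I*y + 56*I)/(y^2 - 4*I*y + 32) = (y - 7)/(y + 4*I)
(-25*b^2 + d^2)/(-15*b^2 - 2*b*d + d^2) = (5*b + d)/(3*b + d)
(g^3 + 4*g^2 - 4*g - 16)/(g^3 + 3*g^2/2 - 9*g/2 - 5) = 2*(g^2 + 6*g + 8)/(2*g^2 + 7*g + 5)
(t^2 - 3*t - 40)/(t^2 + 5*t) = (t - 8)/t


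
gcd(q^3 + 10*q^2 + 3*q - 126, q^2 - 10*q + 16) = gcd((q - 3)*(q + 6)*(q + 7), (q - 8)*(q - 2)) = 1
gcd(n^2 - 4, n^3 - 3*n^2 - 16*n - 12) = n + 2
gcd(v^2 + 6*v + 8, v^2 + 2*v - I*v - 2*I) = v + 2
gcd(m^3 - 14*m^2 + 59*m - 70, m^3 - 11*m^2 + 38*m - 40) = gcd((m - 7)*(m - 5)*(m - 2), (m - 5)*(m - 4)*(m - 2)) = m^2 - 7*m + 10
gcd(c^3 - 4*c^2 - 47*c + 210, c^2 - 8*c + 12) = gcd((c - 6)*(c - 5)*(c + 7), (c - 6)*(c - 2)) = c - 6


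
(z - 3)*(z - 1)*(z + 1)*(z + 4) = z^4 + z^3 - 13*z^2 - z + 12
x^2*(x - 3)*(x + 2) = x^4 - x^3 - 6*x^2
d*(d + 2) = d^2 + 2*d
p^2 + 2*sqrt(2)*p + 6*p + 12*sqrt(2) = (p + 6)*(p + 2*sqrt(2))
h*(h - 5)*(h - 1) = h^3 - 6*h^2 + 5*h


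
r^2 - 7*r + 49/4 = (r - 7/2)^2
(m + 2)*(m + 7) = m^2 + 9*m + 14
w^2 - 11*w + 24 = (w - 8)*(w - 3)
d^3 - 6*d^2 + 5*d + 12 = (d - 4)*(d - 3)*(d + 1)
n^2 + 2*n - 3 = (n - 1)*(n + 3)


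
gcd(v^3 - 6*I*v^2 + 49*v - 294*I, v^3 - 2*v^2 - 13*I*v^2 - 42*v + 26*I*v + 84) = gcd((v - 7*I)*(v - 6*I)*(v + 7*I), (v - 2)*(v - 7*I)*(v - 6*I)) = v^2 - 13*I*v - 42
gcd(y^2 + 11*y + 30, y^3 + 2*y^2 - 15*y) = y + 5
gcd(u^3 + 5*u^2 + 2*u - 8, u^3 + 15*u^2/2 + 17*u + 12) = u^2 + 6*u + 8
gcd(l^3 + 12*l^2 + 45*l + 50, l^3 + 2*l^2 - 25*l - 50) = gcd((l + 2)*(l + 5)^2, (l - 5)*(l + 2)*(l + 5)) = l^2 + 7*l + 10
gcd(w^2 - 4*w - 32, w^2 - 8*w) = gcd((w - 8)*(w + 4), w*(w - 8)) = w - 8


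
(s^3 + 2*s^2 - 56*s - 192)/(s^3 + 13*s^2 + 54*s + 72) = (s - 8)/(s + 3)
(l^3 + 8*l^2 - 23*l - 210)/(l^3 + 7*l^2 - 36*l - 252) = (l - 5)/(l - 6)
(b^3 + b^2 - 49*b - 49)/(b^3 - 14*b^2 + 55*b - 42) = (b^2 + 8*b + 7)/(b^2 - 7*b + 6)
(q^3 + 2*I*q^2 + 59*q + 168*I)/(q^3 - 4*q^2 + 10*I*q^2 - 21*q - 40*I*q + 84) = (q - 8*I)/(q - 4)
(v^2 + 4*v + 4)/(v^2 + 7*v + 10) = (v + 2)/(v + 5)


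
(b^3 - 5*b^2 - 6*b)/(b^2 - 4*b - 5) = b*(b - 6)/(b - 5)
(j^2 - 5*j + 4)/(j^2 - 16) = (j - 1)/(j + 4)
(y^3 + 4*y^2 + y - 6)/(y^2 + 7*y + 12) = (y^2 + y - 2)/(y + 4)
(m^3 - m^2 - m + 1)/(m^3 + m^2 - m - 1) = (m - 1)/(m + 1)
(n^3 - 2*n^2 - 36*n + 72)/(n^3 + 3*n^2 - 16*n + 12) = (n - 6)/(n - 1)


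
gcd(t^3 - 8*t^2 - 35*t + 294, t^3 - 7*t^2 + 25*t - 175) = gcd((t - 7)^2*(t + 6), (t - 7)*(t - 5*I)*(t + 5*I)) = t - 7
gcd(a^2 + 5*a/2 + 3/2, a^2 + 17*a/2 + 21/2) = a + 3/2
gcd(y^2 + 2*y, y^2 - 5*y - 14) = y + 2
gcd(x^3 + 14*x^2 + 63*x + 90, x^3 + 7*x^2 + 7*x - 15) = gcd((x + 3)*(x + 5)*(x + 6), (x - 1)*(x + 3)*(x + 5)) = x^2 + 8*x + 15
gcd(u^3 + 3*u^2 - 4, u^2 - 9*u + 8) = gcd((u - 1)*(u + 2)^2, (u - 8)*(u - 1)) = u - 1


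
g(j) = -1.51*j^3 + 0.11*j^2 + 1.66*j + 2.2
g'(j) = -4.53*j^2 + 0.22*j + 1.66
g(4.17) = -98.46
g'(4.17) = -76.19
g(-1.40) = 4.24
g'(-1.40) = -7.53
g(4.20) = -100.76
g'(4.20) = -77.33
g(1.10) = 2.15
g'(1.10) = -3.58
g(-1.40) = 4.24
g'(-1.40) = -7.53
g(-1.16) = 2.78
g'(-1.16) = -4.69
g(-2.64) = 26.37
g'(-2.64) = -30.49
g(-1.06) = 2.36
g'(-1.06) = -3.66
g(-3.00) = 38.98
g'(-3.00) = -39.77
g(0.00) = 2.20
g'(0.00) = 1.66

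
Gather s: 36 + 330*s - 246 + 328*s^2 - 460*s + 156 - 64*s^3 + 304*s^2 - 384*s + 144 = -64*s^3 + 632*s^2 - 514*s + 90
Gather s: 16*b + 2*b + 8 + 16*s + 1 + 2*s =18*b + 18*s + 9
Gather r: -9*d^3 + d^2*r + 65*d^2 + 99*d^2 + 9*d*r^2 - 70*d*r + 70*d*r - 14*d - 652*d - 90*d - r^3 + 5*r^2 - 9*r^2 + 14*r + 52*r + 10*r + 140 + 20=-9*d^3 + 164*d^2 - 756*d - r^3 + r^2*(9*d - 4) + r*(d^2 + 76) + 160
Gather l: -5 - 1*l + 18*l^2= 18*l^2 - l - 5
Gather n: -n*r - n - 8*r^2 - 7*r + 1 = n*(-r - 1) - 8*r^2 - 7*r + 1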